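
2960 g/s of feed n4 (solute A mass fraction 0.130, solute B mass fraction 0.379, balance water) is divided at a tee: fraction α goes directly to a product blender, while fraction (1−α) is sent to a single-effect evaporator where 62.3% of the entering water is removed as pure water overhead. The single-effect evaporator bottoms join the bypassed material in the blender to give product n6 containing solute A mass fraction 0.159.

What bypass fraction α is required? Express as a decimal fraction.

All 2960×0.130 = 384.8 g/s of solute A reaches n6, so n6 = 384.8/0.159 = 2420.1 g/s and vapour = 539.87 g/s.
The evaporator receives (1−α)·2960 of feed at 0.491 water and removes 0.623 of that water:
0.623×0.491×(1−α)×2960 = 539.87
(1−α) = 539.87/905.44 = 0.5963;  α = 0.4037.

0.404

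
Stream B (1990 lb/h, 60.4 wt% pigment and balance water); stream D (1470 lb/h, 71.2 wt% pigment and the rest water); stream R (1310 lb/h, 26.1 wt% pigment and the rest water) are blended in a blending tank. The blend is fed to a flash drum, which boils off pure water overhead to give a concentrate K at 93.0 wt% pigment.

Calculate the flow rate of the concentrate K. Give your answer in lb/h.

pigment entering = 1990×0.604 + 1470×0.712 + 1310×0.261 = 2590.5 lb/h.
All pigment reports to K, so K = 2590.5/0.930 = 2785.5 lb/h.

2785 lb/h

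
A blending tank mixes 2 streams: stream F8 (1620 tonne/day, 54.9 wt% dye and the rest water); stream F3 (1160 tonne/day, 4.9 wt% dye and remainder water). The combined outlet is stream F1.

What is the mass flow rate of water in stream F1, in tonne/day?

water out = water in = 1620×0.451 + 1160×0.951 = 1833.8 tonne/day.

1834 tonne/day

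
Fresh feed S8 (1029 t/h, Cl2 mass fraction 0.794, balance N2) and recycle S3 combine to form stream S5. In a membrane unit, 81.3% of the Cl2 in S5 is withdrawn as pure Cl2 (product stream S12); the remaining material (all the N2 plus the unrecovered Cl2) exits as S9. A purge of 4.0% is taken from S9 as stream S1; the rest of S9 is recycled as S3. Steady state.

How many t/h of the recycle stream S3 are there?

N2 enters only via S8 and leaves only via the purge: 1029×0.206 = 0.040×(N2 in S9), and the membrane unit passes all N2, so N2 in S5 = N2 in S9 = 5299.3 t/h.
Cl2 in S5: m_A = 1029×0.794 + (1−0.040)·(1−0.813)·m_A, so m_A = 817.03/0.8205 = 995.79 t/h.
S9 = (1−0.813)×995.79 + 5299.3 = 5485.6 t/h.
Recycle S3 = (1−0.040)×5485.6 = 5266.1 t/h.

5266 t/h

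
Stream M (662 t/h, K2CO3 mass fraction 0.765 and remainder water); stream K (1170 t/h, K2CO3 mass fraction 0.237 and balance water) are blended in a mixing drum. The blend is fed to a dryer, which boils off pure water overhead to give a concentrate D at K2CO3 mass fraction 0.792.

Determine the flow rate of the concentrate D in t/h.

989.5 t/h

K2CO3 entering = 662×0.765 + 1170×0.237 = 783.72 t/h.
All K2CO3 reports to D, so D = 783.72/0.792 = 989.55 t/h.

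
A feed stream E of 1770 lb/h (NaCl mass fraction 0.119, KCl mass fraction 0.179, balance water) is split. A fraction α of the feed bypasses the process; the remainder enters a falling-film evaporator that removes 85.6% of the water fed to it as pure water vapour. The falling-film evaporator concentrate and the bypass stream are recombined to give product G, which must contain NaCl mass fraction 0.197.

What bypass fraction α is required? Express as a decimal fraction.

All 1770×0.119 = 210.63 lb/h of NaCl reaches G, so G = 210.63/0.197 = 1069.2 lb/h and vapour = 700.81 lb/h.
The evaporator receives (1−α)·1770 of feed at 0.702 water and removes 0.856 of that water:
0.856×0.702×(1−α)×1770 = 700.81
(1−α) = 700.81/1063.6 = 0.6589;  α = 0.3411.

0.341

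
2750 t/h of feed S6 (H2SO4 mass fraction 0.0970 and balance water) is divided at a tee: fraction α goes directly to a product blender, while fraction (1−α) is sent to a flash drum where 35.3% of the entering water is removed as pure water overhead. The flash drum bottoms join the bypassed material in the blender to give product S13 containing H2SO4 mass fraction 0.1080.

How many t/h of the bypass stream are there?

1871 t/h

All 2750×0.097 = 266.75 t/h of H2SO4 reaches S13, so S13 = 266.75/0.108 = 2469.9 t/h and vapour = 280.09 t/h.
The evaporator receives (1−α)·2750 of feed at 0.903 water and removes 0.353 of that water:
0.353×0.903×(1−α)×2750 = 280.09
(1−α) = 280.09/876.59 = 0.3195;  α = 0.6805.
Bypass flow = 0.6805×2750 = 1871.3 t/h.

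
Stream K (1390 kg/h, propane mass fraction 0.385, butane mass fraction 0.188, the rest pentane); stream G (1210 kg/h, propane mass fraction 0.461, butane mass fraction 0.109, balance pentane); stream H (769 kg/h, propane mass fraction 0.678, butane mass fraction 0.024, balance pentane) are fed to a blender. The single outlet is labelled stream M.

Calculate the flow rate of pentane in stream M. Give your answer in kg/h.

pentane out = pentane in = 1390×0.427 + 1210×0.430 + 769×0.298 = 1343 kg/h.

1343 kg/h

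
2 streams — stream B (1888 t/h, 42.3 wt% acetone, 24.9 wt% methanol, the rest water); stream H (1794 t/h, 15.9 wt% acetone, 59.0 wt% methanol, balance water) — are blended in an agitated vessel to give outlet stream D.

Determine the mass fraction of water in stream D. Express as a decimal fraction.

Total flow out = 1888 + 1794 = 3682 t/h.
water in = 1888×0.328 + 1794×0.251 = 1069.6 t/h.
water mass fraction in D = 1069.6/3682 = 0.2905.

0.2905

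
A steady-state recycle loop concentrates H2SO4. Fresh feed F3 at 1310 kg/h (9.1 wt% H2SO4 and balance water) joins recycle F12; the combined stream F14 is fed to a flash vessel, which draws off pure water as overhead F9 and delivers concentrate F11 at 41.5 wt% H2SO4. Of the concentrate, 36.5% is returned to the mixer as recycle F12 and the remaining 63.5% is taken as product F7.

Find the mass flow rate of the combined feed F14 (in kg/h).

Overall H2SO4 balance (none leaves overhead): H2SO4 in fresh feed = H2SO4 in product, i.e. 1310×0.091 = (1−0.365)·F11·0.415.
F11 = 119.21/(0.415×0.635) = 452.37 kg/h.
Recycle F12 = 0.365×452.37 = 165.11 kg/h.
Combined feed F14 = 1310 + 165.11 = 1475.1 kg/h.

1475 kg/h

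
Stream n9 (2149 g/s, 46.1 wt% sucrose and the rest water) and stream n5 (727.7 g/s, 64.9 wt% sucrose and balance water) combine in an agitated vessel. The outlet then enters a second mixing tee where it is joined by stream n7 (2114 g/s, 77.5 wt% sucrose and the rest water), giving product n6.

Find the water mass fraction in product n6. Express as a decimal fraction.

0.379

Overall, product flow = 4990.7 g/s.
water in = 2149×0.539 + 727.7×0.351 + 2114×0.225 = 1889.4 g/s.
water fraction in n6 = 0.379.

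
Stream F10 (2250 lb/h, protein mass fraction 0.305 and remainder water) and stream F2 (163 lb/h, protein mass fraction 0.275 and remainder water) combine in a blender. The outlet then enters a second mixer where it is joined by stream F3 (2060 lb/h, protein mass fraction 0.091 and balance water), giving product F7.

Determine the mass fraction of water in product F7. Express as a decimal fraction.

0.795

Overall, product flow = 4473 lb/h.
water in = 2250×0.695 + 163×0.725 + 2060×0.909 = 3554.5 lb/h.
water fraction in F7 = 0.795.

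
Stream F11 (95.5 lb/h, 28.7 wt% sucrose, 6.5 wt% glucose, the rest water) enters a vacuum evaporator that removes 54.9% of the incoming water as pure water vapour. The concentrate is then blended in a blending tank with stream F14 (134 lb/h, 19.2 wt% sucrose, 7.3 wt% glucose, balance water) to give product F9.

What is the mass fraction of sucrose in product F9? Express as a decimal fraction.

Vapour removed = 0.549×0.648×95.5 = 33.974 lb/h; concentrate = 61.526 lb/h.
sucrose reaching the mixer = 27.408 (from concentrate) + 134×0.192 = 53.136 lb/h.
Product flow = 61.526 + 134 = 195.53 lb/h; sucrose fraction = 0.2718.

0.2718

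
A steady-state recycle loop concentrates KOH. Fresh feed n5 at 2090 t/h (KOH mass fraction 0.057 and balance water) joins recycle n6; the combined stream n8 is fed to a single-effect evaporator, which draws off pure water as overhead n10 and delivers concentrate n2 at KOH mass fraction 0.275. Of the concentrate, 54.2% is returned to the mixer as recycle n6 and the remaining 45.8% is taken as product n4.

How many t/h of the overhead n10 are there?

1657 t/h

Overall KOH balance (none leaves overhead): KOH in fresh feed = KOH in product, i.e. 2090×0.057 = (1−0.542)·n2·0.275.
n2 = 119.13/(0.275×0.458) = 945.85 t/h.
Recycle n6 = 0.542×945.85 = 512.65 t/h.
Combined feed n8 = 2090 + 512.65 = 2602.7 t/h.
Overhead n10 = n8 − n2 = 2602.7 − 945.85 = 1656.8 t/h.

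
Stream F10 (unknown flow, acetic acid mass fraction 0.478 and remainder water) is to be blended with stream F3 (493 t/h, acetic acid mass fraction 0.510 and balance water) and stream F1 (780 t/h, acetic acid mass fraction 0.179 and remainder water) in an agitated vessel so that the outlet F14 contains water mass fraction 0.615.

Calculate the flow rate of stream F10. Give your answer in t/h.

1065 t/h

Let F10 be the unknown flow. Total out = 1273 + F10.
water balance: 881.95 + 0.522·F10 = 0.615·(1273 + F10)
(0.522 − 0.615)·F10 = 0.615×1273 − 881.95 = -99.055
F10 = -99.055 / -0.093 = 1065.1 t/h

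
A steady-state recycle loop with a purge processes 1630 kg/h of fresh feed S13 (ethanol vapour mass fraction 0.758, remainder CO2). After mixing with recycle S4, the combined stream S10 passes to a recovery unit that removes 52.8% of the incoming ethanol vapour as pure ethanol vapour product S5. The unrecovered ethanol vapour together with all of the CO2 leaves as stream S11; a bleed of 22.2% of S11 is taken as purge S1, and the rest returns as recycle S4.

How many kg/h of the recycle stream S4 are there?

2099 kg/h

CO2 enters only via S13 and leaves only via the purge: 1630×0.242 = 0.222×(CO2 in S11), and the recovery unit passes all CO2, so CO2 in S10 = CO2 in S11 = 1776.8 kg/h.
ethanol vapour in S10: m_A = 1630×0.758 + (1−0.222)·(1−0.528)·m_A, so m_A = 1235.5/0.6328 = 1952.5 kg/h.
S11 = (1−0.528)×1952.5 + 1776.8 = 2698.4 kg/h.
Recycle S4 = (1−0.222)×2698.4 = 2099.4 kg/h.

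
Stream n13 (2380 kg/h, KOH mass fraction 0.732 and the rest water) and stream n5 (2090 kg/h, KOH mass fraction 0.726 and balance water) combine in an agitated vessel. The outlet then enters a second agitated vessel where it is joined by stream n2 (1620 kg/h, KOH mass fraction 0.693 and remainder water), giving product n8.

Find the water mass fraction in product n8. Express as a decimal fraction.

0.280

Overall, product flow = 6090 kg/h.
water in = 2380×0.268 + 2090×0.274 + 1620×0.307 = 1707.8 kg/h.
water fraction in n8 = 0.280.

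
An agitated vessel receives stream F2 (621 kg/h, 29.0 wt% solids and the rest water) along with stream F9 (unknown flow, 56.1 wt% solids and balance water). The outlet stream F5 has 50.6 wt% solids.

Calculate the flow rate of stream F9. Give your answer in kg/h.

Let F9 be the unknown flow. Total out = 621 + F9.
solids balance: 180.09 + 0.561·F9 = 0.506·(621 + F9)
(0.561 − 0.506)·F9 = 0.506×621 − 180.09 = 134.14
F9 = 134.14 / 0.055 = 2438.8 kg/h

2439 kg/h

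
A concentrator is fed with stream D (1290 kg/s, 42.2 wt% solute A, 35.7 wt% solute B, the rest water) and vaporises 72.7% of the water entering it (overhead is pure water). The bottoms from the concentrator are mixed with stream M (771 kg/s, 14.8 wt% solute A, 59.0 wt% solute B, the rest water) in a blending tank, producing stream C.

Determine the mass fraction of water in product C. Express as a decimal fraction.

Vapour removed = 0.727×0.221×1290 = 207.26 kg/s; concentrate = 1082.7 kg/s.
water reaching the mixer = 77.83 (from concentrate) + 771×0.262 = 279.83 kg/s.
Product flow = 1082.7 + 771 = 1853.7 kg/s; water fraction = 0.1510.

0.1510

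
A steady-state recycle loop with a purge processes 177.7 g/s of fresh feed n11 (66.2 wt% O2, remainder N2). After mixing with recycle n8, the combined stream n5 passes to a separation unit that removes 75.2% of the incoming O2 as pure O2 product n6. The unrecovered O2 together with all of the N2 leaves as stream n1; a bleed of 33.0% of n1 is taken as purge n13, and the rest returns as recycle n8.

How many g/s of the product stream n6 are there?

106.1 g/s

O2 in n5: m_A = 177.7×0.662 + (1−0.330)·(1−0.752)·m_A, so m_A = 117.64/0.8338 = 141.08 g/s.
Product n6 = 0.752×141.08 = 106.09 g/s.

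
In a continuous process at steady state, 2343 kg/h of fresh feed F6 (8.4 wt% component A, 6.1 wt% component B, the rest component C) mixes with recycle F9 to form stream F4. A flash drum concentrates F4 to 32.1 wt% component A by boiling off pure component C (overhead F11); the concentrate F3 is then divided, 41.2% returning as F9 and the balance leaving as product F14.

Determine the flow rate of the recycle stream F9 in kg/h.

429.6 kg/h

Overall component A balance (none leaves overhead): component A in fresh feed = component A in product, i.e. 2343×0.084 = (1−0.412)·F3·0.321.
F3 = 196.81/(0.321×0.588) = 1042.7 kg/h.
Recycle F9 = 0.412×1042.7 = 429.6 kg/h.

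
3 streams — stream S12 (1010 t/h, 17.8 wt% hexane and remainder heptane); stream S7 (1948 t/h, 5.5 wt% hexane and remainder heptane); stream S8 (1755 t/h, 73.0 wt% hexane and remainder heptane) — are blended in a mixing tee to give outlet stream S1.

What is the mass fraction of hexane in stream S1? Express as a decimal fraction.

Total flow out = 1010 + 1948 + 1755 = 4713 t/h.
hexane in = 1010×0.178 + 1948×0.055 + 1755×0.730 = 1568.1 t/h.
hexane mass fraction in S1 = 1568.1/4713 = 0.3327.

0.3327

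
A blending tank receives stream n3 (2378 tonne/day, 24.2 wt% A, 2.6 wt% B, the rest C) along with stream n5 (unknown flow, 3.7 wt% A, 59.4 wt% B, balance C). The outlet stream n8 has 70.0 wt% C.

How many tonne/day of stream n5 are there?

Let n5 be the unknown flow. Total out = 2378 + n5.
C balance: 1740.7 + 0.369·n5 = 0.700·(2378 + n5)
(0.369 − 0.700)·n5 = 0.700×2378 − 1740.7 = -76.096
n5 = -76.096 / -0.331 = 229.9 tonne/day

229.9 tonne/day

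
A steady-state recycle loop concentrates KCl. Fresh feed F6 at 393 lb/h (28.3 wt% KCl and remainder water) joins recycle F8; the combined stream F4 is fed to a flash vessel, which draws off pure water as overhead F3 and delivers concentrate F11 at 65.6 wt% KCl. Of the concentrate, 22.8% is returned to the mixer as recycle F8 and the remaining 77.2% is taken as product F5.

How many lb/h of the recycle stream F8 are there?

Overall KCl balance (none leaves overhead): KCl in fresh feed = KCl in product, i.e. 393×0.283 = (1−0.228)·F11·0.656.
F11 = 111.22/(0.656×0.772) = 219.61 lb/h.
Recycle F8 = 0.228×219.61 = 50.072 lb/h.

50.07 lb/h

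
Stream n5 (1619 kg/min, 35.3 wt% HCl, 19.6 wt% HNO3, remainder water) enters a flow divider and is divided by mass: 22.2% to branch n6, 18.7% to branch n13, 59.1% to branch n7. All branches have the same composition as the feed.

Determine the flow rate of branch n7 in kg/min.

Branch n7 flow = 0.591×1619 = 956.83 kg/min.

956.8 kg/min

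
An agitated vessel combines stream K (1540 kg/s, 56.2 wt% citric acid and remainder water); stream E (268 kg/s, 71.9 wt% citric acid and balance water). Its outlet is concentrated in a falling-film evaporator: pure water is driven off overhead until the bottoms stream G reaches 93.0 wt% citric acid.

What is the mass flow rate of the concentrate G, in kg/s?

citric acid entering = 1540×0.562 + 268×0.719 = 1058.2 kg/s.
All citric acid reports to G, so G = 1058.2/0.930 = 1137.8 kg/s.

1138 kg/s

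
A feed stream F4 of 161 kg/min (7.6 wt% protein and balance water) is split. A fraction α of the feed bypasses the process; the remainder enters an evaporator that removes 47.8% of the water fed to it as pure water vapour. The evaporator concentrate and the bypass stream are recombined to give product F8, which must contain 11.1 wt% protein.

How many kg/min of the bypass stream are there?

46.06 kg/min

All 161×0.076 = 12.236 kg/min of protein reaches F8, so F8 = 12.236/0.111 = 110.23 kg/min and vapour = 50.766 kg/min.
The evaporator receives (1−α)·161 of feed at 0.924 water and removes 0.478 of that water:
0.478×0.924×(1−α)×161 = 50.766
(1−α) = 50.766/71.109 = 0.7139;  α = 0.2861.
Bypass flow = 0.2861×161 = 46.06 kg/min.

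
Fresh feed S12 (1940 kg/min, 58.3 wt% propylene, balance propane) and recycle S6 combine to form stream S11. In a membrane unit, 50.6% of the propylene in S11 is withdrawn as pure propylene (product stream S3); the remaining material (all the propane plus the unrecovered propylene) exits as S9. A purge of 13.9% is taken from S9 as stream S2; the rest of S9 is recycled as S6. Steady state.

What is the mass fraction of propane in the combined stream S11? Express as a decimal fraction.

0.747

propane enters only via S12 and leaves only via the purge: 1940×0.417 = 0.139×(propane in S9), and the membrane unit passes all propane, so propane in S11 = propane in S9 = 5820 kg/min.
propylene in S11: m_A = 1940×0.583 + (1−0.139)·(1−0.506)·m_A, so m_A = 1131/0.5747 = 1968.1 kg/min.
S11 = 1968.1 + 5820 = 7788.1 kg/min.
propane fraction in S11 = 5820/7788.1 = 0.747.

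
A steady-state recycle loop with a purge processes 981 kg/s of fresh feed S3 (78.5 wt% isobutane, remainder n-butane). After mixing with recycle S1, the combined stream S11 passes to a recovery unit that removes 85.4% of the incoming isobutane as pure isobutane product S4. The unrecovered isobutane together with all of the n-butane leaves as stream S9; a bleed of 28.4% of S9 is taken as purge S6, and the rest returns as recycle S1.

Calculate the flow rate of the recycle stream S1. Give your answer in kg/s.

621.6 kg/s

n-butane enters only via S3 and leaves only via the purge: 981×0.215 = 0.284×(n-butane in S9), and the recovery unit passes all n-butane, so n-butane in S11 = n-butane in S9 = 742.66 kg/s.
isobutane in S11: m_A = 981×0.785 + (1−0.284)·(1−0.854)·m_A, so m_A = 770.09/0.8955 = 859.98 kg/s.
S9 = (1−0.854)×859.98 + 742.66 = 868.22 kg/s.
Recycle S1 = (1−0.284)×868.22 = 621.64 kg/s.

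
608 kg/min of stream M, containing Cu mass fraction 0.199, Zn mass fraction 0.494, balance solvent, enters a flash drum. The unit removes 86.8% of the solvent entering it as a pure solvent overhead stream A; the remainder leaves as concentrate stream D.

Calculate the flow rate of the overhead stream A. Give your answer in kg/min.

solvent entering = 608×0.307 = 186.66 kg/min; overhead removed = 0.868×186.66 = 162.02 kg/min.

162 kg/min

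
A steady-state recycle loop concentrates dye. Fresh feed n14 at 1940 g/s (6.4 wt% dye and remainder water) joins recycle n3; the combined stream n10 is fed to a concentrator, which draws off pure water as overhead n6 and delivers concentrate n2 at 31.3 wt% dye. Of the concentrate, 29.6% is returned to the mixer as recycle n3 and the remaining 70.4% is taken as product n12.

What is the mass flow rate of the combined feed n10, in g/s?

Overall dye balance (none leaves overhead): dye in fresh feed = dye in product, i.e. 1940×0.064 = (1−0.296)·n2·0.313.
n2 = 124.16/(0.313×0.704) = 563.46 g/s.
Recycle n3 = 0.296×563.46 = 166.78 g/s.
Combined feed n10 = 1940 + 166.78 = 2106.8 g/s.

2107 g/s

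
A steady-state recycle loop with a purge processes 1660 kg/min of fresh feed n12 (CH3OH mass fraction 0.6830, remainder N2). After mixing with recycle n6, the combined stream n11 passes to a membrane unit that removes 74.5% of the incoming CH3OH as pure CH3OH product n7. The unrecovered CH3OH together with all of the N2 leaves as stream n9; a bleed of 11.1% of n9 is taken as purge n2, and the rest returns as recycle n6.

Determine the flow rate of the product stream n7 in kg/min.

1092 kg/min

CH3OH in n11: m_A = 1660×0.683 + (1−0.111)·(1−0.745)·m_A, so m_A = 1133.8/0.7733 = 1466.1 kg/min.
Product n7 = 0.745×1466.1 = 1092.3 kg/min.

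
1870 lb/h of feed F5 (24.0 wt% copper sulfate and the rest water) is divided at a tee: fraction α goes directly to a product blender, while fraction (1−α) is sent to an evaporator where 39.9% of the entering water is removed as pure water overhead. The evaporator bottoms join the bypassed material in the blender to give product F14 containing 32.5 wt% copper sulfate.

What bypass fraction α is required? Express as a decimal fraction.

All 1870×0.240 = 448.8 lb/h of copper sulfate reaches F14, so F14 = 448.8/0.325 = 1380.9 lb/h and vapour = 489.08 lb/h.
The evaporator receives (1−α)·1870 of feed at 0.760 water and removes 0.399 of that water:
0.399×0.760×(1−α)×1870 = 489.08
(1−α) = 489.08/567.06 = 0.8625;  α = 0.1375.

0.138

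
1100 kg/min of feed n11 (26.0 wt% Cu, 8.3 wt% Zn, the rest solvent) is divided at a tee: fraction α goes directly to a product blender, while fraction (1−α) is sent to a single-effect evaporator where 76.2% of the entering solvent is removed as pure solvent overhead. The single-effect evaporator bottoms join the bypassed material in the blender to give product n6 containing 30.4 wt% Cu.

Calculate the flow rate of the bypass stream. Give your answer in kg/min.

All 1100×0.260 = 286 kg/min of Cu reaches n6, so n6 = 286/0.304 = 940.79 kg/min and vapour = 159.21 kg/min.
The evaporator receives (1−α)·1100 of feed at 0.657 solvent and removes 0.762 of that solvent:
0.762×0.657×(1−α)×1100 = 159.21
(1−α) = 159.21/550.7 = 0.2891;  α = 0.7109.
Bypass flow = 0.7109×1100 = 781.98 kg/min.

782 kg/min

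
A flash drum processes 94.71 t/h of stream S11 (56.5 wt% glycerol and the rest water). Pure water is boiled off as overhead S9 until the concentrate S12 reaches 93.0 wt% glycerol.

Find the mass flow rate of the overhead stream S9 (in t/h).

glycerol is conserved: 94.71×0.565 = 53.511 t/h all reports to the concentrate.
Concentrate = 53.511/(target fraction) = 57.539 t/h.
Overhead = 94.71 − 57.539 = 37.171 t/h.

37.17 t/h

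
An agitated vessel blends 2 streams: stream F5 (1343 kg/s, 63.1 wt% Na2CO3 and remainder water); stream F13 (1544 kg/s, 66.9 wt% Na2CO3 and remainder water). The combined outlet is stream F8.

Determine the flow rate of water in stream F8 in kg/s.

1007 kg/s

water out = water in = 1343×0.369 + 1544×0.331 = 1006.6 kg/s.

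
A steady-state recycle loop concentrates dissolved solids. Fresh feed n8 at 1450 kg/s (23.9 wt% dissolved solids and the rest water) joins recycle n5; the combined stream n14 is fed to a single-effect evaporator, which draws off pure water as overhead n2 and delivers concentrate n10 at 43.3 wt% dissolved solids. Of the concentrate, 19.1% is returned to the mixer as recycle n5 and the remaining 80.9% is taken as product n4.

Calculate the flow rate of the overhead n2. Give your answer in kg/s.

Overall dissolved solids balance (none leaves overhead): dissolved solids in fresh feed = dissolved solids in product, i.e. 1450×0.239 = (1−0.191)·n10·0.433.
n10 = 346.55/(0.433×0.809) = 989.3 kg/s.
Recycle n5 = 0.191×989.3 = 188.96 kg/s.
Combined feed n14 = 1450 + 188.96 = 1639 kg/s.
Overhead n2 = n14 − n10 = 1639 − 989.3 = 649.65 kg/s.

649.7 kg/s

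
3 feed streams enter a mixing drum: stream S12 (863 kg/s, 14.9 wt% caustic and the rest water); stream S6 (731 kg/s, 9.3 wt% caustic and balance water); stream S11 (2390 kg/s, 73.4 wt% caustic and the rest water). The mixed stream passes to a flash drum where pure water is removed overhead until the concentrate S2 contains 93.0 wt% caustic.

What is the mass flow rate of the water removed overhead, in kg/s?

1886 kg/s

caustic entering = 863×0.149 + 731×0.093 + 2390×0.734 = 1950.8 kg/s.
All caustic reports to S2, so S2 = 1950.8/0.930 = 2097.7 kg/s.
Total feed = 3984 kg/s; overhead = 3984 − 2097.7 = 1886.3 kg/s.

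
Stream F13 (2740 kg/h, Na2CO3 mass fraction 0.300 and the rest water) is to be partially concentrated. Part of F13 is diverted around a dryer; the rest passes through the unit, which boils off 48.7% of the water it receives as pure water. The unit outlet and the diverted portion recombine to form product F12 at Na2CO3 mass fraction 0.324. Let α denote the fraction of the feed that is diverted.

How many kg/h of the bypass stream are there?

All 2740×0.300 = 822 kg/h of Na2CO3 reaches F12, so F12 = 822/0.324 = 2537 kg/h and vapour = 202.96 kg/h.
The evaporator receives (1−α)·2740 of feed at 0.700 water and removes 0.487 of that water:
0.487×0.700×(1−α)×2740 = 202.96
(1−α) = 202.96/934.07 = 0.2173;  α = 0.7827.
Bypass flow = 0.7827×2740 = 2144.6 kg/h.

2145 kg/h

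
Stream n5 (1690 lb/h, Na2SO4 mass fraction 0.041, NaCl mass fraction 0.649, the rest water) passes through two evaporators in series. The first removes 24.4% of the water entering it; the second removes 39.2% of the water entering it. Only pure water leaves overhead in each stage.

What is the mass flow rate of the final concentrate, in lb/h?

1407 lb/h

water in feed = 1690×0.310 = 523.9 lb/h.
After stage 1: water left = (1−0.244)×523.9 = 396.07; stream total = 1562.2 lb/h.
After stage 2: water left = (1−0.392)×396.07 = 240.81; final concentrate = 1406.9 lb/h.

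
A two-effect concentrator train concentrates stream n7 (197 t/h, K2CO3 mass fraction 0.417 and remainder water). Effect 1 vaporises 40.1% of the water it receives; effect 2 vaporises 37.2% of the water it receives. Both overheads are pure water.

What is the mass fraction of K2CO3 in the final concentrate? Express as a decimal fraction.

0.655

water in feed = 197×0.583 = 114.85 t/h.
After stage 1: water left = (1−0.401)×114.85 = 68.796; stream total = 150.94 t/h.
After stage 2: water left = (1−0.372)×68.796 = 43.204; final concentrate = 125.35 t/h.
K2CO3 fraction = 82.149/125.35 = 0.655.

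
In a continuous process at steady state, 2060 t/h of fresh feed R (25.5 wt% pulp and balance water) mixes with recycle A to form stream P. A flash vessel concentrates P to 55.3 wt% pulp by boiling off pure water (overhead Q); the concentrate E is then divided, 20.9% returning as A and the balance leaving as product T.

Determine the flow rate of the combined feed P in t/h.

2311 t/h

Overall pulp balance (none leaves overhead): pulp in fresh feed = pulp in product, i.e. 2060×0.255 = (1−0.209)·E·0.553.
E = 525.3/(0.553×0.791) = 1200.9 t/h.
Recycle A = 0.209×1200.9 = 250.99 t/h.
Combined feed P = 2060 + 250.99 = 2311 t/h.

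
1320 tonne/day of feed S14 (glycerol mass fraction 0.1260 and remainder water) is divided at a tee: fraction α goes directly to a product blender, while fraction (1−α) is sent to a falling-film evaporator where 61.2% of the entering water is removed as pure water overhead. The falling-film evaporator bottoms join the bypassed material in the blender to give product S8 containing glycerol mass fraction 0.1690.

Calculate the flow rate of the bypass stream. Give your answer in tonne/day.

692.1 tonne/day

All 1320×0.126 = 166.32 tonne/day of glycerol reaches S8, so S8 = 166.32/0.169 = 984.14 tonne/day and vapour = 335.86 tonne/day.
The evaporator receives (1−α)·1320 of feed at 0.874 water and removes 0.612 of that water:
0.612×0.874×(1−α)×1320 = 335.86
(1−α) = 335.86/706.05 = 0.4757;  α = 0.5243.
Bypass flow = 0.5243×1320 = 692.1 tonne/day.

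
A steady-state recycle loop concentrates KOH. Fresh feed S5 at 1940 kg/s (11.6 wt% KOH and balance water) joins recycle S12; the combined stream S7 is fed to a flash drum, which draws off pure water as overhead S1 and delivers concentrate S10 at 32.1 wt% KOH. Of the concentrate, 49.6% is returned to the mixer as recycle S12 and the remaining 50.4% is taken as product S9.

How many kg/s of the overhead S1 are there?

Overall KOH balance (none leaves overhead): KOH in fresh feed = KOH in product, i.e. 1940×0.116 = (1−0.496)·S10·0.321.
S10 = 225.04/(0.321×0.504) = 1391 kg/s.
Recycle S12 = 0.496×1391 = 689.93 kg/s.
Combined feed S7 = 1940 + 689.93 = 2629.9 kg/s.
Overhead S1 = S7 − S10 = 2629.9 − 1391 = 1238.9 kg/s.

1239 kg/s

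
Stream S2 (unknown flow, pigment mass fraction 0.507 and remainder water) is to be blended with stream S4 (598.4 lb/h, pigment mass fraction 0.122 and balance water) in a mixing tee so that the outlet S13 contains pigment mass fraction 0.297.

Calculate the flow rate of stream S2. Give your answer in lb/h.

498.7 lb/h

Let S2 be the unknown flow. Total out = 598.4 + S2.
pigment balance: 73.005 + 0.507·S2 = 0.297·(598.4 + S2)
(0.507 − 0.297)·S2 = 0.297×598.4 − 73.005 = 104.72
S2 = 104.72 / 0.210 = 498.67 lb/h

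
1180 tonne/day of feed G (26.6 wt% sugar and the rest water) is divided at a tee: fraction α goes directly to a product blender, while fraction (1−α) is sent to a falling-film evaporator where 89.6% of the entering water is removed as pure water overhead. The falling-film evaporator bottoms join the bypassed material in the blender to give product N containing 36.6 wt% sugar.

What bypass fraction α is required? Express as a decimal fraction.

All 1180×0.266 = 313.88 tonne/day of sugar reaches N, so N = 313.88/0.366 = 857.6 tonne/day and vapour = 322.4 tonne/day.
The evaporator receives (1−α)·1180 of feed at 0.734 water and removes 0.896 of that water:
0.896×0.734×(1−α)×1180 = 322.4
(1−α) = 322.4/776.04 = 0.4154;  α = 0.5846.

0.585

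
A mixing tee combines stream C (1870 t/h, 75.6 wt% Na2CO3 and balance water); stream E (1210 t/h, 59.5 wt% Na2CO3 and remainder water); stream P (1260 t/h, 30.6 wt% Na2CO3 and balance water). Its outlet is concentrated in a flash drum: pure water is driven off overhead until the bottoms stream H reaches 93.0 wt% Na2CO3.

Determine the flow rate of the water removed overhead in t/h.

1631 t/h

Na2CO3 entering = 1870×0.756 + 1210×0.595 + 1260×0.306 = 2519.2 t/h.
All Na2CO3 reports to H, so H = 2519.2/0.930 = 2708.8 t/h.
Total feed = 4340 t/h; overhead = 4340 − 2708.8 = 1631.2 t/h.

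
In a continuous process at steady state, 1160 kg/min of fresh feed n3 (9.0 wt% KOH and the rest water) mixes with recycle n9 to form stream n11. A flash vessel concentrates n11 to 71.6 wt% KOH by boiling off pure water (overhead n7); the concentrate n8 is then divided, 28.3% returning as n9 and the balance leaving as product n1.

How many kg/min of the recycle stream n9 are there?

57.55 kg/min

Overall KOH balance (none leaves overhead): KOH in fresh feed = KOH in product, i.e. 1160×0.090 = (1−0.283)·n8·0.716.
n8 = 104.4/(0.716×0.717) = 203.36 kg/min.
Recycle n9 = 0.283×203.36 = 57.551 kg/min.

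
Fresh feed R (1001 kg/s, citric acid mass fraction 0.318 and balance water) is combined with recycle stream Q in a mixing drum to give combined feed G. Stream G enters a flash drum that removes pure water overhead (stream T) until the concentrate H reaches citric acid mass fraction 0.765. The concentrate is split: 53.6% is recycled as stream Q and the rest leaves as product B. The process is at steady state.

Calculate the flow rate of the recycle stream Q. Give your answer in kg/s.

480.7 kg/s

Overall citric acid balance (none leaves overhead): citric acid in fresh feed = citric acid in product, i.e. 1001×0.318 = (1−0.536)·H·0.765.
H = 318.32/(0.765×0.464) = 896.77 kg/s.
Recycle Q = 0.536×896.77 = 480.67 kg/s.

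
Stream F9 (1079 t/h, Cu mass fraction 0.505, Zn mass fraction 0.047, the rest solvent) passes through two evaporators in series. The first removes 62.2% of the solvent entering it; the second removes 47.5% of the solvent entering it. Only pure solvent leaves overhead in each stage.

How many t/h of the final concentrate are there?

691.5 t/h

solvent in feed = 1079×0.448 = 483.39 t/h.
After stage 1: solvent left = (1−0.622)×483.39 = 182.72; stream total = 778.33 t/h.
After stage 2: solvent left = (1−0.475)×182.72 = 95.929; final concentrate = 691.54 t/h.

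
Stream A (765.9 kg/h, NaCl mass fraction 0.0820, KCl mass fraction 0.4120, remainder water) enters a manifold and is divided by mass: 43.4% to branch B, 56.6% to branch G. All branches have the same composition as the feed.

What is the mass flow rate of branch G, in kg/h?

433.5 kg/h

Branch G flow = 0.566×765.9 = 433.5 kg/h.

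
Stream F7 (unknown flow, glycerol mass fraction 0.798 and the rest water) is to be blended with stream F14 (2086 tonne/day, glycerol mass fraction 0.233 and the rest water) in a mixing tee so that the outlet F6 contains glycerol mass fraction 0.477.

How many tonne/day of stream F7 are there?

1586 tonne/day

Let F7 be the unknown flow. Total out = 2086 + F7.
glycerol balance: 486.04 + 0.798·F7 = 0.477·(2086 + F7)
(0.798 − 0.477)·F7 = 0.477×2086 − 486.04 = 508.98
F7 = 508.98 / 0.321 = 1585.6 tonne/day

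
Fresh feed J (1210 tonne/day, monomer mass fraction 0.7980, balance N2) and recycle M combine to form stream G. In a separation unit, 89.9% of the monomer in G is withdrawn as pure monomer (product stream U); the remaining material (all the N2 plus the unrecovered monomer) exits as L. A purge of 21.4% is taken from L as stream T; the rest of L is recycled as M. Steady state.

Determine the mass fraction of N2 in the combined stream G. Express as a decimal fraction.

N2 enters only via J and leaves only via the purge: 1210×0.202 = 0.214×(N2 in L), and the separation unit passes all N2, so N2 in G = N2 in L = 1142.1 tonne/day.
monomer in G: m_A = 1210×0.798 + (1−0.214)·(1−0.899)·m_A, so m_A = 965.58/0.9206 = 1048.8 tonne/day.
G = 1048.8 + 1142.1 = 2191 tonne/day.
N2 fraction in G = 1142.1/2191 = 0.5213.

0.5213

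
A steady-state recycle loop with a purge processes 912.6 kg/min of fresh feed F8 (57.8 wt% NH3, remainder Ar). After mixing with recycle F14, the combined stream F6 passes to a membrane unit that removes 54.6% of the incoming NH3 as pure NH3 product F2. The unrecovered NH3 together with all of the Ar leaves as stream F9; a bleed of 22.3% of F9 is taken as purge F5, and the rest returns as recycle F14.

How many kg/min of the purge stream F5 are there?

467.6 kg/min

Ar enters only via F8 and leaves only via the purge: 912.6×0.422 = 0.223×(Ar in F9), and the membrane unit passes all Ar, so Ar in F6 = Ar in F9 = 1727 kg/min.
NH3 in F6: m_A = 912.6×0.578 + (1−0.223)·(1−0.546)·m_A, so m_A = 527.48/0.6472 = 814.97 kg/min.
F9 = (1−0.546)×814.97 + 1727 = 2097 kg/min.
Purge F5 = 0.223×2097 = 467.63 kg/min.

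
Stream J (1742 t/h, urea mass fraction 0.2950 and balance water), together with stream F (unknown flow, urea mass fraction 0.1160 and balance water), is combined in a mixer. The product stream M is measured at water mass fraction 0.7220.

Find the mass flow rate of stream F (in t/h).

Let F be the unknown flow. Total out = 1742 + F.
water balance: 1228.1 + 0.884·F = 0.722·(1742 + F)
(0.884 − 0.722)·F = 0.722×1742 − 1228.1 = 29.614
F = 29.614 / 0.162 = 182.8 t/h

182.8 t/h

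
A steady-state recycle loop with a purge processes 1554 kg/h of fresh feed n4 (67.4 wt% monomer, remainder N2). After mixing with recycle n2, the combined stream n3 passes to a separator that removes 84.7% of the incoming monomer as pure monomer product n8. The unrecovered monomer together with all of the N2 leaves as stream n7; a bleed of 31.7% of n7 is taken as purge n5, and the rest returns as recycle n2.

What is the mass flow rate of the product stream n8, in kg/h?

990.7 kg/h

monomer in n3: m_A = 1554×0.674 + (1−0.317)·(1−0.847)·m_A, so m_A = 1047.4/0.8955 = 1169.6 kg/h.
Product n8 = 0.847×1169.6 = 990.67 kg/h.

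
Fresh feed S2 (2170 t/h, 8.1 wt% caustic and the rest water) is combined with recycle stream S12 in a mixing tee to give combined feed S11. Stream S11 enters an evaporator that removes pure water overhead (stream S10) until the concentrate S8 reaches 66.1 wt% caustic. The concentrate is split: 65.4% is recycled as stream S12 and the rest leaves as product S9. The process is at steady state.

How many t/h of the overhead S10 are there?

Overall caustic balance (none leaves overhead): caustic in fresh feed = caustic in product, i.e. 2170×0.081 = (1−0.654)·S8·0.661.
S8 = 175.77/(0.661×0.346) = 768.54 t/h.
Recycle S12 = 0.654×768.54 = 502.63 t/h.
Combined feed S11 = 2170 + 502.63 = 2672.6 t/h.
Overhead S10 = S11 − S8 = 2672.6 − 768.54 = 1904.1 t/h.

1904 t/h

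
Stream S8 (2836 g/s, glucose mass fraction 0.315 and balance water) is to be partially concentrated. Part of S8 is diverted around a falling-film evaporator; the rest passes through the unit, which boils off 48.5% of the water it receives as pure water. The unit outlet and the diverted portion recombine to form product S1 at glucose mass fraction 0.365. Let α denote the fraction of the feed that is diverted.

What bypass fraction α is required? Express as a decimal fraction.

0.588

All 2836×0.315 = 893.34 g/s of glucose reaches S1, so S1 = 893.34/0.365 = 2447.5 g/s and vapour = 388.49 g/s.
The evaporator receives (1−α)·2836 of feed at 0.685 water and removes 0.485 of that water:
0.485×0.685×(1−α)×2836 = 388.49
(1−α) = 388.49/942.19 = 0.4123;  α = 0.5877.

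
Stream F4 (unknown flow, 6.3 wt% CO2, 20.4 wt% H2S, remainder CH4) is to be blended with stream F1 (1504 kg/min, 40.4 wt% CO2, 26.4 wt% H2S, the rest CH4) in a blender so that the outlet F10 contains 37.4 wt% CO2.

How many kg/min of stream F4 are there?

145.1 kg/min

Let F4 be the unknown flow. Total out = 1504 + F4.
CO2 balance: 607.62 + 0.063·F4 = 0.374·(1504 + F4)
(0.063 − 0.374)·F4 = 0.374×1504 − 607.62 = -45.12
F4 = -45.12 / -0.311 = 145.08 kg/min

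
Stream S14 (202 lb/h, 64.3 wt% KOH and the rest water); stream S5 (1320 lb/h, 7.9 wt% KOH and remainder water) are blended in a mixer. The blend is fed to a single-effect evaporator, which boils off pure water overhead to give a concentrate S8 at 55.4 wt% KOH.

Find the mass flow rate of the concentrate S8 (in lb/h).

422.7 lb/h

KOH entering = 202×0.643 + 1320×0.079 = 234.17 lb/h.
All KOH reports to S8, so S8 = 234.17/0.554 = 422.68 lb/h.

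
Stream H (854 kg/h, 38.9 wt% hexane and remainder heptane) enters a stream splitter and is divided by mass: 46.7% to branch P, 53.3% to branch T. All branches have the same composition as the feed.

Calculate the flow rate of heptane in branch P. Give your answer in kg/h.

243.7 kg/h

Branch P total = 0.467×854 = 398.82 kg/h.
heptane in P = 0.611×398.82 = 243.68 kg/h.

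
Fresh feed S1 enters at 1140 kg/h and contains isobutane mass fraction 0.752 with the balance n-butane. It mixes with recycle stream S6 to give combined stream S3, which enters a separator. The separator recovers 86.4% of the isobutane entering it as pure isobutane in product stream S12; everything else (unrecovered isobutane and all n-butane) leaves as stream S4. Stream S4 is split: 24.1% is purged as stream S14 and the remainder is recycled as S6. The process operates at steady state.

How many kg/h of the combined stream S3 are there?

2129 kg/h

n-butane enters only via S1 and leaves only via the purge: 1140×0.248 = 0.241×(n-butane in S4), and the separator passes all n-butane, so n-butane in S3 = n-butane in S4 = 1173.1 kg/h.
isobutane in S3: m_A = 1140×0.752 + (1−0.241)·(1−0.864)·m_A, so m_A = 857.28/0.8968 = 955.96 kg/h.
S3 = 955.96 + 1173.1 = 2129.1 kg/h.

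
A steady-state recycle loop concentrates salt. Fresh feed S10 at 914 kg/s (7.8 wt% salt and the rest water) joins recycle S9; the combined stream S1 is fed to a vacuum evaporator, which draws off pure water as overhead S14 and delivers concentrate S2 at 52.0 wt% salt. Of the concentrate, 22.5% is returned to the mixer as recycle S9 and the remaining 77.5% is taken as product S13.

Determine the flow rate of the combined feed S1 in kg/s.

953.8 kg/s

Overall salt balance (none leaves overhead): salt in fresh feed = salt in product, i.e. 914×0.078 = (1−0.225)·S2·0.520.
S2 = 71.292/(0.520×0.775) = 176.9 kg/s.
Recycle S9 = 0.225×176.9 = 39.803 kg/s.
Combined feed S1 = 914 + 39.803 = 953.8 kg/s.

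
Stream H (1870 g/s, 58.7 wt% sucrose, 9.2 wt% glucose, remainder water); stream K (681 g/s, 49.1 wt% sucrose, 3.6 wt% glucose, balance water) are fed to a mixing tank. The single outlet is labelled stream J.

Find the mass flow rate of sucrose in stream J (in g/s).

sucrose out = sucrose in = 1870×0.587 + 681×0.491 = 1432.1 g/s.

1432 g/s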